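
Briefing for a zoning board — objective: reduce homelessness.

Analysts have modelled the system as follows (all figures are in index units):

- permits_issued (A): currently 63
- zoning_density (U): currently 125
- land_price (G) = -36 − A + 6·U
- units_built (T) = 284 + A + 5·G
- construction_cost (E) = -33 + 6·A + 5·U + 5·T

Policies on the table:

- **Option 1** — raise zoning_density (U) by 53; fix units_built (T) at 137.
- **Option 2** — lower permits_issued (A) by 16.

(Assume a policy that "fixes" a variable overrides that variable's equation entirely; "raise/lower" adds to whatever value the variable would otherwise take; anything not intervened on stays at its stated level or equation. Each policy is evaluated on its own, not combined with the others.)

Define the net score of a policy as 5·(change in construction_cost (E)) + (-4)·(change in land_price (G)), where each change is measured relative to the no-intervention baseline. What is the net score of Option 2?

Baseline:
  A = 63
  U = 125
  G = -36 − 63 + 6·125 = 651
  T = 284 + 63 + 5·651 = 3602
  E = -33 + 6·63 + 5·125 + 5·3602 = 18980
Option 2 (A − 16):
  A = 63 − 16 = 47
  U = 125
  G = -36 − 47 + 6·125 = 667
  T = 284 + 47 + 5·667 = 3666
  E = -33 + 6·47 + 5·125 + 5·3666 = 19204
ΔE = 19204 − 18980 = 224; ΔG = 667 − 651 = 16
Score = 5·224 + (-4)·16 = 1056

1056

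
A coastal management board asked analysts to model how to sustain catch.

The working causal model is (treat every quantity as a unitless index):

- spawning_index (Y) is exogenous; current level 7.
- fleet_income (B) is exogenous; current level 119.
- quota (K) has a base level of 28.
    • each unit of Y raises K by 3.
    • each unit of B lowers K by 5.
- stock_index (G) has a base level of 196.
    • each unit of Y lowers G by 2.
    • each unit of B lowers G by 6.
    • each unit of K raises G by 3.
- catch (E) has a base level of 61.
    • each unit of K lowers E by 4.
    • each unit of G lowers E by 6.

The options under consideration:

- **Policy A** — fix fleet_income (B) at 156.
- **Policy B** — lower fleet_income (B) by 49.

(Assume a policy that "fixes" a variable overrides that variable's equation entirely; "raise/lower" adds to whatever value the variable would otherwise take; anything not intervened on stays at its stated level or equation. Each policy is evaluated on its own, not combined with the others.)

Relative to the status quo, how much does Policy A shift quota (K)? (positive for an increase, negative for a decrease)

Baseline:
  Y = 7
  B = 119
  K = 28 + 3·7 − 5·119 = -546
Policy A (B := 156):
  Y = 7
  B = 156
  K = 28 + 3·7 − 5·156 = -731
Change in K: -731 − (-546) = -185

-185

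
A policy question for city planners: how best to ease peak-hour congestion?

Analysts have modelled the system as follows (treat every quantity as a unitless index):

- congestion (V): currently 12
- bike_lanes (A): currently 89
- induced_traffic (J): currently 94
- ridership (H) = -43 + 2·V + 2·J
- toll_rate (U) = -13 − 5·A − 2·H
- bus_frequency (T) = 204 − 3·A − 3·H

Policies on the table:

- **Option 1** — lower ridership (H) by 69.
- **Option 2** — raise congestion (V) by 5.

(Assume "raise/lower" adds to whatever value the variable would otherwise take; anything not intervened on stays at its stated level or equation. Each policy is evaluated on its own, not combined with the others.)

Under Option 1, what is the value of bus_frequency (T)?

Option 1 (H − 69):
  V = 12
  A = 89
  J = 94
  H = -43 + 2·12 + 2·94 (−69 from intervention) = 100
  T = 204 − 3·89 − 3·100 = -363

-363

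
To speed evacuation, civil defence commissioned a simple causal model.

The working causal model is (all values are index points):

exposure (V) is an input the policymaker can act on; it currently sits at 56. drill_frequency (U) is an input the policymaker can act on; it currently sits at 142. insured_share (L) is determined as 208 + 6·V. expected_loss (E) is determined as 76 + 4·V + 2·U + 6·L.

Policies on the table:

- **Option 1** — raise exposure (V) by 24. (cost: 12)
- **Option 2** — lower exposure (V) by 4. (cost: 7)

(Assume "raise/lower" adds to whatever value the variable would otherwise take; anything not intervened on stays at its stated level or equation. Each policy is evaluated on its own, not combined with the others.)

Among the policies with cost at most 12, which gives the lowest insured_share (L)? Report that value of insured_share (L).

Option 1 (V + 24):
  V = 56 + 24 = 80
  L = 208 + 6·80 = 688
Option 2 (V − 4):
  V = 56 − 4 = 52
  L = 208 + 6·52 = 520
Comparing — Option 1: L=688, Option 2: L=520. Lowest is 520 (Option 2).

520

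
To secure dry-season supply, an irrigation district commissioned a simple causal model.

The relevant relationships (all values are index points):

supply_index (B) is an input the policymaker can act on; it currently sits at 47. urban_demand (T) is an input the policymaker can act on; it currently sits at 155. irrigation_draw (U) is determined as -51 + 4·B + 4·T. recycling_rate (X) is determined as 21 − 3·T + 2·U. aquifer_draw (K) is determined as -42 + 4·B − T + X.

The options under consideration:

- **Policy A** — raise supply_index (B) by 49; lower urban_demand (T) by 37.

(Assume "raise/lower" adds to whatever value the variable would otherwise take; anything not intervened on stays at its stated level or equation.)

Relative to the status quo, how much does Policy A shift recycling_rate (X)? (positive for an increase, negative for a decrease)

207

Baseline:
  B = 47
  T = 155
  U = -51 + 4·47 + 4·155 = 757
  X = 21 − 3·155 + 2·757 = 1070
Policy A (B + 49, T − 37):
  B = 47 + 49 = 96
  T = 155 − 37 = 118
  U = -51 + 4·96 + 4·118 = 805
  X = 21 − 3·118 + 2·805 = 1277
Change in X: 1277 − 1070 = 207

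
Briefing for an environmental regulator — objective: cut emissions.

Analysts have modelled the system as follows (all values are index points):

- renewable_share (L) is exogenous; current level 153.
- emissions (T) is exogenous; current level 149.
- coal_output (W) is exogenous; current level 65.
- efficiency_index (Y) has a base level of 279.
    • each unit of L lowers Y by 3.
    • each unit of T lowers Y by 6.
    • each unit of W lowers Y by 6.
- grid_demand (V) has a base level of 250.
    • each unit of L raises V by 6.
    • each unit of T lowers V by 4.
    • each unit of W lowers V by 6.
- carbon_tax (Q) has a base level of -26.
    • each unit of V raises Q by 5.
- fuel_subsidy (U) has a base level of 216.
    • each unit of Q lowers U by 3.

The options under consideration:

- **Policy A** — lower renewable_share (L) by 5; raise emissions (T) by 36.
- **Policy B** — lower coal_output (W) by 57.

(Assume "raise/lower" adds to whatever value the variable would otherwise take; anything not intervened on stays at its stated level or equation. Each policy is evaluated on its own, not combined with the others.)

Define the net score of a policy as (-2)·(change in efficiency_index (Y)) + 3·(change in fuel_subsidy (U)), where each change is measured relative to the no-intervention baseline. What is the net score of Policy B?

-16074

Baseline:
  L = 153
  T = 149
  W = 65
  Y = 279 − 3·153 − 6·149 − 6·65 = -1464
  V = 250 + 6·153 − 4·149 − 6·65 = 182
  Q = -26 + 5·182 = 884
  U = 216 − 3·884 = -2436
Policy B (W − 57):
  L = 153
  T = 149
  W = 65 − 57 = 8
  Y = 279 − 3·153 − 6·149 − 6·8 = -1122
  V = 250 + 6·153 − 4·149 − 6·8 = 524
  Q = -26 + 5·524 = 2594
  U = 216 − 3·2594 = -7566
ΔY = -1122 − (-1464) = 342; ΔU = -7566 − (-2436) = -5130
Score = (-2)·342 + 3·(-5130) = -16074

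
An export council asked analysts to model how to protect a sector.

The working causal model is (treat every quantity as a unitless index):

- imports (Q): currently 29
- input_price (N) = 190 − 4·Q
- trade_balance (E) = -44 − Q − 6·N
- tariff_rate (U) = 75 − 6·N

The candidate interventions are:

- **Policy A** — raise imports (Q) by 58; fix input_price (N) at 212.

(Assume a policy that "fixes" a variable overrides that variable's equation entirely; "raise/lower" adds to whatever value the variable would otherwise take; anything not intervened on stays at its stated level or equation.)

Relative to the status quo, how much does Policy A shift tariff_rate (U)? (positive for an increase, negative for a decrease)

Baseline:
  Q = 29
  N = 190 − 4·29 = 74
  U = 75 − 6·74 = -369
Policy A (Q + 58, N := 212):
  Q = 29 + 58 = 87
  N = 212
  U = 75 − 6·212 = -1197
Change in U: -1197 − (-369) = -828

-828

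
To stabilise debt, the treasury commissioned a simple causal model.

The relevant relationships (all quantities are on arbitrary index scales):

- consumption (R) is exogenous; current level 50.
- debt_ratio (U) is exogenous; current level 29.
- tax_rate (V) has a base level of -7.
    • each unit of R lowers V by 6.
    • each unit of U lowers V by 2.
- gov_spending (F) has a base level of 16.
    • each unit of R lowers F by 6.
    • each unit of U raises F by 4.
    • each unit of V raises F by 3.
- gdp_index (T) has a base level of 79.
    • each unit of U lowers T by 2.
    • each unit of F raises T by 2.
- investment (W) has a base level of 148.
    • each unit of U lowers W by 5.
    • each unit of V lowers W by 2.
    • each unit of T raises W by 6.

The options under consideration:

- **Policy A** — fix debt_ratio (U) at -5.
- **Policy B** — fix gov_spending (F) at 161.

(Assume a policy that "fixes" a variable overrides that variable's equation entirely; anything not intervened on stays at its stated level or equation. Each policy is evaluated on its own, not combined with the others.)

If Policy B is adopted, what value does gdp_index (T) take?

Policy B (F := 161):
  R = 50
  U = 29
  V = -7 − 6·50 − 2·29 = -365
  F = 161
  T = 79 − 2·29 + 2·161 = 343

343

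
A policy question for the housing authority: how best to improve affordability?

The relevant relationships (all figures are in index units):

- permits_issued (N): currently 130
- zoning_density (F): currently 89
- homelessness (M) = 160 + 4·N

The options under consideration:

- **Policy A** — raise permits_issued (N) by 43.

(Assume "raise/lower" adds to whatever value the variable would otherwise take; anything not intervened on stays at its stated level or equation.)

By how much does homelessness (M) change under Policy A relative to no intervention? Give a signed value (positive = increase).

Baseline:
  N = 130
  M = 160 + 4·130 = 680
Policy A (N + 43):
  N = 130 + 43 = 173
  M = 160 + 4·173 = 852
Change in M: 852 − 680 = 172

172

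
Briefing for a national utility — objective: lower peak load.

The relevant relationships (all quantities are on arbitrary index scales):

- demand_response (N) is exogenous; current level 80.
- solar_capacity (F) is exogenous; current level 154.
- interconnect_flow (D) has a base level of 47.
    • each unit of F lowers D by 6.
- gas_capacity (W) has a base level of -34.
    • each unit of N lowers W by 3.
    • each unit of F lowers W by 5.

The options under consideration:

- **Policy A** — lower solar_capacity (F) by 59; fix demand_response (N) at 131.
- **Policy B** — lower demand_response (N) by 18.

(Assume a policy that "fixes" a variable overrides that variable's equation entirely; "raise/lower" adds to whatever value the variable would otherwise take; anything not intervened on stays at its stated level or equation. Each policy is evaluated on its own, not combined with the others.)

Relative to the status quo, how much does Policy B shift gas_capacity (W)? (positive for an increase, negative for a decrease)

54

Baseline:
  N = 80
  F = 154
  W = -34 − 3·80 − 5·154 = -1044
Policy B (N − 18):
  N = 80 − 18 = 62
  F = 154
  W = -34 − 3·62 − 5·154 = -990
Change in W: -990 − (-1044) = 54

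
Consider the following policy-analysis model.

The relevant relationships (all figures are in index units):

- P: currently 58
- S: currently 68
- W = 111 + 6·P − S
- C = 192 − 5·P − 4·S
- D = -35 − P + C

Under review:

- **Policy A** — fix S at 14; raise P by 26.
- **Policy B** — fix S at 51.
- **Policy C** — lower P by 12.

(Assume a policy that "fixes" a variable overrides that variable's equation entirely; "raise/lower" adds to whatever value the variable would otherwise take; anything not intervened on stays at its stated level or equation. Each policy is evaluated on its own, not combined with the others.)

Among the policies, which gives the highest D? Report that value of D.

Policy A (S := 14, P + 26):
  P = 58 + 26 = 84
  S = 14
  C = 192 − 5·84 − 4·14 = -284
  D = -35 − 84 + (-284) = -403
Policy B (S := 51):
  P = 58
  S = 51
  C = 192 − 5·58 − 4·51 = -302
  D = -35 − 58 + (-302) = -395
Policy C (P − 12):
  P = 58 − 12 = 46
  S = 68
  C = 192 − 5·46 − 4·68 = -310
  D = -35 − 46 + (-310) = -391
Comparing — Policy A: D=-403, Policy B: D=-395, Policy C: D=-391. Highest is -391 (Policy C).

-391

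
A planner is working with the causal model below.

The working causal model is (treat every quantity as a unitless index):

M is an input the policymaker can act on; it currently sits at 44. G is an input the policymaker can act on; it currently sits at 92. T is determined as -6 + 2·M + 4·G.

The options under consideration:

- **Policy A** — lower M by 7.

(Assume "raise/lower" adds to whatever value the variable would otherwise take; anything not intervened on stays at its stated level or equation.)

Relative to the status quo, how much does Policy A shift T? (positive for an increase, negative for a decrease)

-14

Baseline:
  M = 44
  G = 92
  T = -6 + 2·44 + 4·92 = 450
Policy A (M − 7):
  M = 44 − 7 = 37
  G = 92
  T = -6 + 2·37 + 4·92 = 436
Change in T: 436 − 450 = -14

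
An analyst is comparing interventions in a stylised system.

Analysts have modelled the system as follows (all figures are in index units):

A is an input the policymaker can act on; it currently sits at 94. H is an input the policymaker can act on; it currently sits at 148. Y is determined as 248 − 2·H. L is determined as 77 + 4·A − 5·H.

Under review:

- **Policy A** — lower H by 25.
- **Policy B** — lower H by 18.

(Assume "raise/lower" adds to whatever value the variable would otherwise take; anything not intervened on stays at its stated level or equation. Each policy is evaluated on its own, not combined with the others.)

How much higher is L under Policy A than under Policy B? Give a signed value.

Policy A (H − 25):
  A = 94
  H = 148 − 25 = 123
  L = 77 + 4·94 − 5·123 = -162
Policy B (H − 18):
  A = 94
  H = 148 − 18 = 130
  L = 77 + 4·94 − 5·130 = -197
L: -162 − (-197) = 35

35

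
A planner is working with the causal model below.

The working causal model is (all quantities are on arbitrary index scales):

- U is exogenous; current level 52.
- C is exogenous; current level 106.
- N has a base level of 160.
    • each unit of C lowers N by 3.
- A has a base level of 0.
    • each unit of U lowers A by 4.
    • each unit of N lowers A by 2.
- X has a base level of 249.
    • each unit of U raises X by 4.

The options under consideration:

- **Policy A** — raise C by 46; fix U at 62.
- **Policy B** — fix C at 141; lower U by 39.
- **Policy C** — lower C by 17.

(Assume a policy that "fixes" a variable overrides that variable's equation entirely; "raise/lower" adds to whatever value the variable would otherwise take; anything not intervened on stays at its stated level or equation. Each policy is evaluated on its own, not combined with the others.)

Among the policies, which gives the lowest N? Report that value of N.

-296

Policy A (C + 46, U := 62):
  C = 106 + 46 = 152
  N = 160 − 3·152 = -296
Policy B (C := 141, U − 39):
  C = 141
  N = 160 − 3·141 = -263
Policy C (C − 17):
  C = 106 − 17 = 89
  N = 160 − 3·89 = -107
Comparing — Policy A: N=-296, Policy B: N=-263, Policy C: N=-107. Lowest is -296 (Policy A).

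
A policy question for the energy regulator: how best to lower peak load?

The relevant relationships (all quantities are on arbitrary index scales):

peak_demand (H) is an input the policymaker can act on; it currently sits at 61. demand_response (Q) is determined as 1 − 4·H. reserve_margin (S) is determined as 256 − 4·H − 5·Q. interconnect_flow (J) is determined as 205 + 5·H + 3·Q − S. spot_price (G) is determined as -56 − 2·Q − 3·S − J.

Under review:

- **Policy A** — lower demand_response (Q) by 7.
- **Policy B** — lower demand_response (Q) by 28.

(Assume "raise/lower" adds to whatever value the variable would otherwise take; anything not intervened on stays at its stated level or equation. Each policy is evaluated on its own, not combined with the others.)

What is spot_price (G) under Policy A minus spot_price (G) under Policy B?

105

Policy A (Q − 7):
  H = 61
  Q = 1 − 4·61 (−7 from intervention) = -250
  S = 256 − 4·61 − 5·(-250) = 1262
  J = 205 + 5·61 + 3·(-250) − 1262 = -1502
  G = -56 − 2·(-250) − 3·1262 − (-1502) = -1840
Policy B (Q − 28):
  H = 61
  Q = 1 − 4·61 (−28 from intervention) = -271
  S = 256 − 4·61 − 5·(-271) = 1367
  J = 205 + 5·61 + 3·(-271) − 1367 = -1670
  G = -56 − 2·(-271) − 3·1367 − (-1670) = -1945
G: -1840 − (-1945) = 105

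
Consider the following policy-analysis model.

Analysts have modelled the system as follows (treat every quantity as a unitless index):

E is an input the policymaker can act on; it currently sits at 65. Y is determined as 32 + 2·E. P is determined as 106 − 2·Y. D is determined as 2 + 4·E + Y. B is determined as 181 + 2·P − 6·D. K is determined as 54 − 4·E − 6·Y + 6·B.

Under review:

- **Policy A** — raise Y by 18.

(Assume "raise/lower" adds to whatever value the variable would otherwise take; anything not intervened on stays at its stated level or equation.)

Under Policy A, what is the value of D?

Policy A (Y + 18):
  E = 65
  Y = 32 + 2·65 (+18 from intervention) = 180
  D = 2 + 4·65 + 180 = 442

442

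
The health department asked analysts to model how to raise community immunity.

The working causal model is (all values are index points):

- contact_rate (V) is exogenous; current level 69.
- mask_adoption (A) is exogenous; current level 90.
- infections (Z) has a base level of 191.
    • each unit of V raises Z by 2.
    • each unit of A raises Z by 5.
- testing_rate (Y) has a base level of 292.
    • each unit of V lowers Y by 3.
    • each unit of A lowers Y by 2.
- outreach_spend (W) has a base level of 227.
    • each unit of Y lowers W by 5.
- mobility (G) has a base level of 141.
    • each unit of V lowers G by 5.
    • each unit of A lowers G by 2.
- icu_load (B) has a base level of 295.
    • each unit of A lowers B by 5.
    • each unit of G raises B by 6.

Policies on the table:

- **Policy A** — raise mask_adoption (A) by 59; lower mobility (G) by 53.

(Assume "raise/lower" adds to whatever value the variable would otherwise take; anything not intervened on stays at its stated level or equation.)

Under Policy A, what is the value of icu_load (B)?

-3780

Policy A (A + 59, G − 53):
  V = 69
  A = 90 + 59 = 149
  G = 141 − 5·69 − 2·149 (−53 from intervention) = -555
  B = 295 − 5·149 + 6·(-555) = -3780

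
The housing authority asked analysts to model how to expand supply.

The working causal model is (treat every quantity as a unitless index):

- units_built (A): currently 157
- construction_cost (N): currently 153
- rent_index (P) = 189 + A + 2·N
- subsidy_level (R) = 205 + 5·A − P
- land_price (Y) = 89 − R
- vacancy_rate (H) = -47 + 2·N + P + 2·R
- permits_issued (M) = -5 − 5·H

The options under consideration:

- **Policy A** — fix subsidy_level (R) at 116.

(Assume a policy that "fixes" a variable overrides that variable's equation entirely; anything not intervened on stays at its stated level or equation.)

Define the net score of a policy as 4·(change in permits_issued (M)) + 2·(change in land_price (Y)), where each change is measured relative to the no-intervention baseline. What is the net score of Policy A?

Baseline:
  A = 157
  N = 153
  P = 189 + 157 + 2·153 = 652
  R = 205 + 5·157 − 652 = 338
  Y = 89 − 338 = -249
  H = -47 + 2·153 + 652 + 2·338 = 1587
  M = -5 − 5·1587 = -7940
Policy A (R := 116):
  A = 157
  N = 153
  P = 189 + 157 + 2·153 = 652
  R = 116
  Y = 89 − 116 = -27
  H = -47 + 2·153 + 652 + 2·116 = 1143
  M = -5 − 5·1143 = -5720
ΔM = -5720 − (-7940) = 2220; ΔY = -27 − (-249) = 222
Score = 4·2220 + 2·222 = 9324

9324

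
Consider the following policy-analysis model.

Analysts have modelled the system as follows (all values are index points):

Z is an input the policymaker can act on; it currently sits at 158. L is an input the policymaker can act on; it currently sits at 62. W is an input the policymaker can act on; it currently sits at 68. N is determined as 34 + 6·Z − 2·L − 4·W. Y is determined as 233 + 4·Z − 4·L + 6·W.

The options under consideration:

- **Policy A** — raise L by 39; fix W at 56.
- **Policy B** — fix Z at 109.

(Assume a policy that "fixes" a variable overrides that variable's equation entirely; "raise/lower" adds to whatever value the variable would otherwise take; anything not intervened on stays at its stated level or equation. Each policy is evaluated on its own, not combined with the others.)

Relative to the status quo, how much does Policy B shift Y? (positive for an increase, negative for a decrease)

Baseline:
  Z = 158
  L = 62
  W = 68
  Y = 233 + 4·158 − 4·62 + 6·68 = 1025
Policy B (Z := 109):
  Z = 109
  L = 62
  W = 68
  Y = 233 + 4·109 − 4·62 + 6·68 = 829
Change in Y: 829 − 1025 = -196

-196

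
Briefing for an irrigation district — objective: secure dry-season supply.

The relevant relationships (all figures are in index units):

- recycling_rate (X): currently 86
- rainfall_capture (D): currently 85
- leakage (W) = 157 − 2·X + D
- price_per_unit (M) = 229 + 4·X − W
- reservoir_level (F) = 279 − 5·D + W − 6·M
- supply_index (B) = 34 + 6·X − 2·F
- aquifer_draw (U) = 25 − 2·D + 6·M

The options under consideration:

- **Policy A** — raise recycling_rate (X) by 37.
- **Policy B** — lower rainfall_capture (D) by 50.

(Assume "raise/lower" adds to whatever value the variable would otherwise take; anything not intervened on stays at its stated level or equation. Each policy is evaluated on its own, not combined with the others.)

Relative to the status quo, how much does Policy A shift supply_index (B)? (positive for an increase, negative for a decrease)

3034

Baseline:
  X = 86
  D = 85
  W = 157 − 2·86 + 85 = 70
  M = 229 + 4·86 − 70 = 503
  F = 279 − 5·85 + 70 − 6·503 = -3094
  B = 34 + 6·86 − 2·(-3094) = 6738
Policy A (X + 37):
  X = 86 + 37 = 123
  D = 85
  W = 157 − 2·123 + 85 = -4
  M = 229 + 4·123 − (-4) = 725
  F = 279 − 5·85 + (-4) − 6·725 = -4500
  B = 34 + 6·123 − 2·(-4500) = 9772
Change in B: 9772 − 6738 = 3034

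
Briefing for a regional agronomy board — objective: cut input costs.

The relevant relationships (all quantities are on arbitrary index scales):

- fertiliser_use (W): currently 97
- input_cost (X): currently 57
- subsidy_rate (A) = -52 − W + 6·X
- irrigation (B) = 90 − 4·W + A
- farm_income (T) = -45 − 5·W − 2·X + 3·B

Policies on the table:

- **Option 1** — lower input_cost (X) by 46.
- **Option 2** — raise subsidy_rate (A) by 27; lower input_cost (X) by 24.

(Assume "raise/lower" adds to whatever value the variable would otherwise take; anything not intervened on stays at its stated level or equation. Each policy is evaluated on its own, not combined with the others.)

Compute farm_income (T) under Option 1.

-1695

Option 1 (X − 46):
  W = 97
  X = 57 − 46 = 11
  A = -52 − 97 + 6·11 = -83
  B = 90 − 4·97 + (-83) = -381
  T = -45 − 5·97 − 2·11 + 3·(-381) = -1695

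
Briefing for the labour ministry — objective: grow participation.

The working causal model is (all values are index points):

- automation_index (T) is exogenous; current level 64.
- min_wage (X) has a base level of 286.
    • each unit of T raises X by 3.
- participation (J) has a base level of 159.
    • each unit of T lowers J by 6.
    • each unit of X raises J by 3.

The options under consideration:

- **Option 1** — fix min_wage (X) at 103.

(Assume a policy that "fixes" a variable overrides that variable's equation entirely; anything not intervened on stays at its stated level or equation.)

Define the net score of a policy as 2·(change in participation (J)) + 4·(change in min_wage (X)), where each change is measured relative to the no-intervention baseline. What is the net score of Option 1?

Baseline:
  T = 64
  X = 286 + 3·64 = 478
  J = 159 − 6·64 + 3·478 = 1209
Option 1 (X := 103):
  T = 64
  X = 103
  J = 159 − 6·64 + 3·103 = 84
ΔJ = 84 − 1209 = -1125; ΔX = 103 − 478 = -375
Score = 2·(-1125) + 4·(-375) = -3750

-3750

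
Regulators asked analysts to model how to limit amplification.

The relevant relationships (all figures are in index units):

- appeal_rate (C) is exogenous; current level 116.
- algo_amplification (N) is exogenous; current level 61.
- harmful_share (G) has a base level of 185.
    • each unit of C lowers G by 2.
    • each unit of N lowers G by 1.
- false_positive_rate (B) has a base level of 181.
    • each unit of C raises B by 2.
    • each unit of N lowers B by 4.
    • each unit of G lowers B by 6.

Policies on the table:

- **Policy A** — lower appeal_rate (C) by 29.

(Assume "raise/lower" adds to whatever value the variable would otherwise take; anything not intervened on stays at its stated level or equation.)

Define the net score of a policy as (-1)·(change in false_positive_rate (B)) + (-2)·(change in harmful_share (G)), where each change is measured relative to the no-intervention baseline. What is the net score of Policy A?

290

Baseline:
  C = 116
  N = 61
  G = 185 − 2·116 − 61 = -108
  B = 181 + 2·116 − 4·61 − 6·(-108) = 817
Policy A (C − 29):
  C = 116 − 29 = 87
  N = 61
  G = 185 − 2·87 − 61 = -50
  B = 181 + 2·87 − 4·61 − 6·(-50) = 411
ΔB = 411 − 817 = -406; ΔG = -50 − (-108) = 58
Score = (-1)·(-406) + (-2)·58 = 290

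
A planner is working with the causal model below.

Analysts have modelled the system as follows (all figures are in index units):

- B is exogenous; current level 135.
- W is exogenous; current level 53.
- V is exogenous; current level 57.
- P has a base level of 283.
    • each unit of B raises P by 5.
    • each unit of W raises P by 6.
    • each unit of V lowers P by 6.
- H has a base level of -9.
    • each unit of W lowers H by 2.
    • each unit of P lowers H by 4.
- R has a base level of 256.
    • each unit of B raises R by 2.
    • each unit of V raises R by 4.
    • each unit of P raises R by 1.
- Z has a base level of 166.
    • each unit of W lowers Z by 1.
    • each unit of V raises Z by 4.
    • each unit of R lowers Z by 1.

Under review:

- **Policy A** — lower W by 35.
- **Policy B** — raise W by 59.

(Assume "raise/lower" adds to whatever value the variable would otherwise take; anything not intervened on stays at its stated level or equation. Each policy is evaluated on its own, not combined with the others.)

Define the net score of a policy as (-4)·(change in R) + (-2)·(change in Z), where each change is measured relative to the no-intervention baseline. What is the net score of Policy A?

350

Baseline:
  B = 135
  W = 53
  V = 57
  P = 283 + 5·135 + 6·53 − 6·57 = 934
  R = 256 + 2·135 + 4·57 + 934 = 1688
  Z = 166 − 53 + 4·57 − 1688 = -1347
Policy A (W − 35):
  B = 135
  W = 53 − 35 = 18
  V = 57
  P = 283 + 5·135 + 6·18 − 6·57 = 724
  R = 256 + 2·135 + 4·57 + 724 = 1478
  Z = 166 − 18 + 4·57 − 1478 = -1102
ΔR = 1478 − 1688 = -210; ΔZ = -1102 − (-1347) = 245
Score = (-4)·(-210) + (-2)·245 = 350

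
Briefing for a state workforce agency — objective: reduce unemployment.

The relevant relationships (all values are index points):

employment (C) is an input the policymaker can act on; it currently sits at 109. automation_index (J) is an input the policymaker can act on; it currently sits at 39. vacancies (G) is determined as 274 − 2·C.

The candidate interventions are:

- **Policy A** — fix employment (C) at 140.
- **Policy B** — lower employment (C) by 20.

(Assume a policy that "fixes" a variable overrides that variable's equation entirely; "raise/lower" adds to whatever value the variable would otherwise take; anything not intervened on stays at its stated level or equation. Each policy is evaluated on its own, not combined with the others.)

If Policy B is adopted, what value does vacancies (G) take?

96

Policy B (C − 20):
  C = 109 − 20 = 89
  G = 274 − 2·89 = 96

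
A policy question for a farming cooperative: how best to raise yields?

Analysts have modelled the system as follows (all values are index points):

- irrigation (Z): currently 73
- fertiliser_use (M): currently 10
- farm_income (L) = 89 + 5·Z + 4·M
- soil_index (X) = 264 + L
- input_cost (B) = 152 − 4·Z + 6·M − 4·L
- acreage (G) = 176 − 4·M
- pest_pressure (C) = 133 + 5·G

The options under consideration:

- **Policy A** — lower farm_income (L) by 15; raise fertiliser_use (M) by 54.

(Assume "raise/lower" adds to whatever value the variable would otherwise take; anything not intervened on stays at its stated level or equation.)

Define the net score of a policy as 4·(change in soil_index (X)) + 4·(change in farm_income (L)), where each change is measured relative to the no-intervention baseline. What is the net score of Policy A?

Baseline:
  Z = 73
  M = 10
  L = 89 + 5·73 + 4·10 = 494
  X = 264 + 494 = 758
Policy A (L − 15, M + 54):
  Z = 73
  M = 10 + 54 = 64
  L = 89 + 5·73 + 4·64 (−15 from intervention) = 695
  X = 264 + 695 = 959
ΔX = 959 − 758 = 201; ΔL = 695 − 494 = 201
Score = 4·201 + 4·201 = 1608

1608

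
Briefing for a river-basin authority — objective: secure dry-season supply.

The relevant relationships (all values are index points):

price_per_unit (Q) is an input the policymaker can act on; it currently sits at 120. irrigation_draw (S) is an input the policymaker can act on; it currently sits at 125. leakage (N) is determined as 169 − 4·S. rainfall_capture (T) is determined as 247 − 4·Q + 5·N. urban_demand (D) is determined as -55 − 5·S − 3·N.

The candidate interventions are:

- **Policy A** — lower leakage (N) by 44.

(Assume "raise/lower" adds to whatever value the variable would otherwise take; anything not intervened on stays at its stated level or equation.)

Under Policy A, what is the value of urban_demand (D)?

Policy A (N − 44):
  S = 125
  N = 169 − 4·125 (−44 from intervention) = -375
  D = -55 − 5·125 − 3·(-375) = 445

445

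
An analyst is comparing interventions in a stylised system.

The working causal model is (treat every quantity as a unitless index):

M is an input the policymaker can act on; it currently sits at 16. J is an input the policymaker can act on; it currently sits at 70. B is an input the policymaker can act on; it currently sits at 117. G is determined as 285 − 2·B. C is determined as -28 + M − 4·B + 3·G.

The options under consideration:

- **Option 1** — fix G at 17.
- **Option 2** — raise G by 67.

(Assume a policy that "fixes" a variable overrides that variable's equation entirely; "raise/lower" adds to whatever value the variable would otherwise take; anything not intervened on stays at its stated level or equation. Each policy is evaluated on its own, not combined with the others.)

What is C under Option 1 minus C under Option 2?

Option 1 (G := 17):
  M = 16
  B = 117
  G = 17
  C = -28 + 16 − 4·117 + 3·17 = -429
Option 2 (G + 67):
  M = 16
  B = 117
  G = 285 − 2·117 (+67 from intervention) = 118
  C = -28 + 16 − 4·117 + 3·118 = -126
C: -429 − (-126) = -303

-303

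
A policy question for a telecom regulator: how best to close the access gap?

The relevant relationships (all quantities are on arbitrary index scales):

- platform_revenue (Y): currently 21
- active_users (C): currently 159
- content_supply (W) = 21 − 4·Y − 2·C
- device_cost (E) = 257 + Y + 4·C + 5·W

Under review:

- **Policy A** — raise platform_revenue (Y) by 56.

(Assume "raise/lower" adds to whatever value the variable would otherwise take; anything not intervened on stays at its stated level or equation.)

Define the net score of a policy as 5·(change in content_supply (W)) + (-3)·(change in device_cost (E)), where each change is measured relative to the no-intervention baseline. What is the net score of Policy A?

Baseline:
  Y = 21
  C = 159
  W = 21 − 4·21 − 2·159 = -381
  E = 257 + 21 + 4·159 + 5·(-381) = -991
Policy A (Y + 56):
  Y = 21 + 56 = 77
  C = 159
  W = 21 − 4·77 − 2·159 = -605
  E = 257 + 77 + 4·159 + 5·(-605) = -2055
ΔW = -605 − (-381) = -224; ΔE = -2055 − (-991) = -1064
Score = 5·(-224) + (-3)·(-1064) = 2072

2072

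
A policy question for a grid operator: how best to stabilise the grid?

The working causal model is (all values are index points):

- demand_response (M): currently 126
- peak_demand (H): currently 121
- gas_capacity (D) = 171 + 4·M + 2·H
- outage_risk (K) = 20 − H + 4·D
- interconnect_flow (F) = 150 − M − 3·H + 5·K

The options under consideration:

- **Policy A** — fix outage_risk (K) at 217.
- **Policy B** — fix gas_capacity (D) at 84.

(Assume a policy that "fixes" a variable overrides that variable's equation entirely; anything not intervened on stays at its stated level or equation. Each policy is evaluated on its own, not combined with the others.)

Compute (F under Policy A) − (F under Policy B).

-90

Policy A (K := 217):
  M = 126
  H = 121
  D = 171 + 4·126 + 2·121 = 917
  K = 217
  F = 150 − 126 − 3·121 + 5·217 = 746
Policy B (D := 84):
  M = 126
  H = 121
  D = 84
  K = 20 − 121 + 4·84 = 235
  F = 150 − 126 − 3·121 + 5·235 = 836
F: 746 − 836 = -90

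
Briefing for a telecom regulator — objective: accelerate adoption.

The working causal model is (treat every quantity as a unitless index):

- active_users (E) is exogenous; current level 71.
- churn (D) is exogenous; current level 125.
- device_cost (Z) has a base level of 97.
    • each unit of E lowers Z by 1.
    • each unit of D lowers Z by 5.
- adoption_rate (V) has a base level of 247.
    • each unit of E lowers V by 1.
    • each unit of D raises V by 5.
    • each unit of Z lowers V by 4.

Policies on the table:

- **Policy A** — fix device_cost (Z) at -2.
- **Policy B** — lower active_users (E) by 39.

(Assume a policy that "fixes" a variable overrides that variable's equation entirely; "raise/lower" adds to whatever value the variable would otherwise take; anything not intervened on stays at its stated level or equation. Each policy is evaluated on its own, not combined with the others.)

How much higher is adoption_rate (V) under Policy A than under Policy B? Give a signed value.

-2271

Policy A (Z := -2):
  E = 71
  D = 125
  Z = -2
  V = 247 − 71 + 5·125 − 4·(-2) = 809
Policy B (E − 39):
  E = 71 − 39 = 32
  D = 125
  Z = 97 − 32 − 5·125 = -560
  V = 247 − 32 + 5·125 − 4·(-560) = 3080
V: 809 − 3080 = -2271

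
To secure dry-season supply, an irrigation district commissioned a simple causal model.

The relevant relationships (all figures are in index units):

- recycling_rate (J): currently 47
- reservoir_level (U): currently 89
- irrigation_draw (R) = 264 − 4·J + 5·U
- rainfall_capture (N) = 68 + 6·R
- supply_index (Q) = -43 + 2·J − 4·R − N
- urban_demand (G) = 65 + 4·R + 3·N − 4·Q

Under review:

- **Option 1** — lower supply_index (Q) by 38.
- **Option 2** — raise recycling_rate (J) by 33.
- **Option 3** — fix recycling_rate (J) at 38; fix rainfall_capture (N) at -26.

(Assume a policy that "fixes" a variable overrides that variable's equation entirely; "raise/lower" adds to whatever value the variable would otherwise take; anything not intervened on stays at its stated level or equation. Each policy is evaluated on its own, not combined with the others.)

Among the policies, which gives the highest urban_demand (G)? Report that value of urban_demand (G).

32791

Option 1 (Q − 38):
  J = 47
  U = 89
  R = 264 − 4·47 + 5·89 = 521
  N = 68 + 6·521 = 3194
  Q = -43 + 2·47 − 4·521 − 3194 (−38 from intervention) = -5265
  G = 65 + 4·521 + 3·3194 − 4·(-5265) = 32791
Option 2 (J + 33):
  J = 47 + 33 = 80
  U = 89
  R = 264 − 4·80 + 5·89 = 389
  N = 68 + 6·389 = 2402
  Q = -43 + 2·80 − 4·389 − 2402 = -3841
  G = 65 + 4·389 + 3·2402 − 4·(-3841) = 24191
Option 3 (J := 38, N := -26):
  J = 38
  U = 89
  R = 264 − 4·38 + 5·89 = 557
  N = -26
  Q = -43 + 2·38 − 4·557 − (-26) = -2169
  G = 65 + 4·557 + 3·(-26) − 4·(-2169) = 10891
Comparing — Option 1: G=32791, Option 2: G=24191, Option 3: G=10891. Highest is 32791 (Option 1).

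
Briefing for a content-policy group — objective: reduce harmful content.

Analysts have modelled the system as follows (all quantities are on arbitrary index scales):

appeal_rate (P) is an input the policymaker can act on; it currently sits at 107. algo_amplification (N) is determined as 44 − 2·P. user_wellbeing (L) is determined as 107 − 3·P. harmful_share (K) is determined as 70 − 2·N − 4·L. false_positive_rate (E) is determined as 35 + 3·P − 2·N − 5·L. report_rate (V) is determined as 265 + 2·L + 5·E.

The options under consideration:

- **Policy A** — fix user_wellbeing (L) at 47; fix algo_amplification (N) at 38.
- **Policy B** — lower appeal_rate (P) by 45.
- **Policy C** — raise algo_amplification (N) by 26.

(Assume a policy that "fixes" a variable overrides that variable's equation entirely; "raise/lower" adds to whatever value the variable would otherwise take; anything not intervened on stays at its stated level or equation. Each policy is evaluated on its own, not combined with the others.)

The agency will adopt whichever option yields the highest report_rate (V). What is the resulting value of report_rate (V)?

8407

Policy A (L := 47, N := 38):
  P = 107
  N = 38
  L = 47
  E = 35 + 3·107 − 2·38 − 5·47 = 45
  V = 265 + 2·47 + 5·45 = 584
Policy B (P − 45):
  P = 107 − 45 = 62
  N = 44 − 2·62 = -80
  L = 107 − 3·62 = -79
  E = 35 + 3·62 − 2·(-80) − 5·(-79) = 776
  V = 265 + 2·(-79) + 5·776 = 3987
Policy C (N + 26):
  P = 107
  N = 44 − 2·107 (+26 from intervention) = -144
  L = 107 − 3·107 = -214
  E = 35 + 3·107 − 2·(-144) − 5·(-214) = 1714
  V = 265 + 2·(-214) + 5·1714 = 8407
Comparing — Policy A: V=584, Policy B: V=3987, Policy C: V=8407. Highest is 8407 (Policy C).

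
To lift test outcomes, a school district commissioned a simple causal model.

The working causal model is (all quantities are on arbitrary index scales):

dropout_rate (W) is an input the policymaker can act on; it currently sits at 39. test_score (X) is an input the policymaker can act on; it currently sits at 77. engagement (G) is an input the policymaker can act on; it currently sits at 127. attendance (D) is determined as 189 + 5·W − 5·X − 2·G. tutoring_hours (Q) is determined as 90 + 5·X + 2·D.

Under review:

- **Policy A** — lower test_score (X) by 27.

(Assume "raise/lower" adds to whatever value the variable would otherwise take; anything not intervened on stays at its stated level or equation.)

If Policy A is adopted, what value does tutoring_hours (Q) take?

Policy A (X − 27):
  W = 39
  X = 77 − 27 = 50
  G = 127
  D = 189 + 5·39 − 5·50 − 2·127 = -120
  Q = 90 + 5·50 + 2·(-120) = 100

100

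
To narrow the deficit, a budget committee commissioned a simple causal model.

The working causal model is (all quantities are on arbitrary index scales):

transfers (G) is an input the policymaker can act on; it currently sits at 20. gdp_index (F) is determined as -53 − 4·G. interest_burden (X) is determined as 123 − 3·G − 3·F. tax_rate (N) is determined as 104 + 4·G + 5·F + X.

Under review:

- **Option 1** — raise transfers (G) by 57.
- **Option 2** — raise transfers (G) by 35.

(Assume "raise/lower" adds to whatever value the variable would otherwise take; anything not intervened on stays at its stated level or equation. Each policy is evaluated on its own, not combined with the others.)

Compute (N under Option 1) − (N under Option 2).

-154

Option 1 (G + 57):
  G = 20 + 57 = 77
  F = -53 − 4·77 = -361
  X = 123 − 3·77 − 3·(-361) = 975
  N = 104 + 4·77 + 5·(-361) + 975 = -418
Option 2 (G + 35):
  G = 20 + 35 = 55
  F = -53 − 4·55 = -273
  X = 123 − 3·55 − 3·(-273) = 777
  N = 104 + 4·55 + 5·(-273) + 777 = -264
N: -418 − (-264) = -154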